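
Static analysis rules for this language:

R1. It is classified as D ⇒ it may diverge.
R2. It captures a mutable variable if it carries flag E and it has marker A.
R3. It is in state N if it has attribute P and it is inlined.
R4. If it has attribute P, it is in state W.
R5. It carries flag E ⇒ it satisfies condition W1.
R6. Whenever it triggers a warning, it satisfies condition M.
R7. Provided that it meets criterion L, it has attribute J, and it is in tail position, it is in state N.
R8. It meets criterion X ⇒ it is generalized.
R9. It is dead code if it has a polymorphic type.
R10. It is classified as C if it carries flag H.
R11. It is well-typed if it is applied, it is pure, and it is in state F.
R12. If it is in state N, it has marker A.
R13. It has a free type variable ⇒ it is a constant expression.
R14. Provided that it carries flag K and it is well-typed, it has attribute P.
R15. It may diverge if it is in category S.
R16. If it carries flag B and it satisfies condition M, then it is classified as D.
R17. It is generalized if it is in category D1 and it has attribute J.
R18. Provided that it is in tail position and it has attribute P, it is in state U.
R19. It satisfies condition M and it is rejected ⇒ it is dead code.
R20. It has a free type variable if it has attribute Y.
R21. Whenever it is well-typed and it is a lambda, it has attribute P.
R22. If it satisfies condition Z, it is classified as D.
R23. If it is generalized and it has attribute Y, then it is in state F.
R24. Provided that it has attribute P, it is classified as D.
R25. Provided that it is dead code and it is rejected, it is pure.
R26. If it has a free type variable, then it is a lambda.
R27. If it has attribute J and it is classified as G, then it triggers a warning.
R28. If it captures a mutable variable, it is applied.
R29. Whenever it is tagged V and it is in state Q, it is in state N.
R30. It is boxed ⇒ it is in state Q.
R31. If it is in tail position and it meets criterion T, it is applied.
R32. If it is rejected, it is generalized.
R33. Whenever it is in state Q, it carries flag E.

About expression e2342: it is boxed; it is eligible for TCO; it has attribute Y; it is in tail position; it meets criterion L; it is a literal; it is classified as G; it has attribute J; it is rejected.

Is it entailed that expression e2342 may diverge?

Yes

By R7 (it meets criterion L, it has attribute J, it is in tail position): it is in state N.
By R12 (it is in state N): it has marker A.
By R20 (it has attribute Y): it has a free type variable.
By R26 (it has a free type variable): it is a lambda.
By R27 (it has attribute J, it is classified as G): it triggers a warning.
By R30 (it is boxed): it is in state Q.
By R32 (it is rejected): it is generalized.
By R33 (it is in state Q): it carries flag E.
By R2 (it carries flag E, it has marker A): it captures a mutable variable.
By R6 (it triggers a warning): it satisfies condition M.
By R19 (it satisfies condition M, it is rejected): it is dead code.
By R23 (it is generalized, it has attribute Y): it is in state F.
By R25 (it is dead code, it is rejected): it is pure.
By R28 (it captures a mutable variable): it is applied.
By R11 (it is applied, it is pure, it is in state F): it is well-typed.
By R21 (it is well-typed, it is a lambda): it has attribute P.
By R24 (it has attribute P): it is classified as D.
By R1 (it is classified as D): it may diverge.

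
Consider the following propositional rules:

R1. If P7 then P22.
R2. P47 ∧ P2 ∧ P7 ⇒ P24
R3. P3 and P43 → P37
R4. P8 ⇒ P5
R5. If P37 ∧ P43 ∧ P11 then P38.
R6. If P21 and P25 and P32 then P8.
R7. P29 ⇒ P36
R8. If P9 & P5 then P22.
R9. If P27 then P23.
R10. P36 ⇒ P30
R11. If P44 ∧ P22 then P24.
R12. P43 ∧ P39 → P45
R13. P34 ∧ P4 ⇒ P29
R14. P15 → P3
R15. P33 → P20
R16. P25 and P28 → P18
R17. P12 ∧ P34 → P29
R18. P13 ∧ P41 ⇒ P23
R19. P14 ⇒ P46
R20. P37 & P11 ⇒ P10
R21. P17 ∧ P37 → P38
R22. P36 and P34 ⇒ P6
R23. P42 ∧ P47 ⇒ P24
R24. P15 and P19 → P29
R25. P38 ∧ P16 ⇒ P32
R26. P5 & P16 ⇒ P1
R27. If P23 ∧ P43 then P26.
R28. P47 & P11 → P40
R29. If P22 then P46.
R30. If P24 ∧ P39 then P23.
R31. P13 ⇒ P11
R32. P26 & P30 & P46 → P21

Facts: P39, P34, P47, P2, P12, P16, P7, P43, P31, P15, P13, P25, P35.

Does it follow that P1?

P22  (by R1: P7)
P24  (by R2: P47, P2, P7)
P3  (by R14: P15)
P29  (by R17: P12, P34)
P46  (by R29: P22)
P23  (by R30: P24, P39)
P11  (by R31: P13)
P37  (by R3: P3, P43)
P38  (by R5: P37, P43, P11)
P36  (by R7: P29)
P30  (by R10: P36)
P32  (by R25: P38, P16)
P26  (by R27: P23, P43)
P21  (by R32: P26, P30, P46)
P8  (by R6: P21, P25, P32)
P5  (by R4: P8)
P1  (by R26: P5, P16)

Yes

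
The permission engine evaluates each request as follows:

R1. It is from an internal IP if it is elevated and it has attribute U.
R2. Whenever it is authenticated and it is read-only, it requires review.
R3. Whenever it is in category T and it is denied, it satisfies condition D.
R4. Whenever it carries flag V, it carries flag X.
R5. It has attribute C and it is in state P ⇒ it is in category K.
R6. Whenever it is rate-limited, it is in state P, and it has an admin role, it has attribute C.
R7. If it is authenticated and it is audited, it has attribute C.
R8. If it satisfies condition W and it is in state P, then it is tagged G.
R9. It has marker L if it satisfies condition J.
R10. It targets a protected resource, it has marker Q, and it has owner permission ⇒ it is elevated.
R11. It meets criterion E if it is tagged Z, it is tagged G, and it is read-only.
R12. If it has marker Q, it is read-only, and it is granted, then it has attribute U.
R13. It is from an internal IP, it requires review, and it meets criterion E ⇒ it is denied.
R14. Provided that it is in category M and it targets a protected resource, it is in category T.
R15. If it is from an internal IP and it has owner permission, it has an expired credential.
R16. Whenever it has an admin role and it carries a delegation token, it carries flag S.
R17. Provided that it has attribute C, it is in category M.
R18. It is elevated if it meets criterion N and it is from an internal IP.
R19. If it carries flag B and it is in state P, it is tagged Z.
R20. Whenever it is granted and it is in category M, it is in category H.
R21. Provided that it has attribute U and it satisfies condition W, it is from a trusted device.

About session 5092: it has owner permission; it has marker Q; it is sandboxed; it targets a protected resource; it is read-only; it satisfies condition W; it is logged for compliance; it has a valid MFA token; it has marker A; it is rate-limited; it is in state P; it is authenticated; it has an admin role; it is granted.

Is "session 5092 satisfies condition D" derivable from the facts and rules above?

Forward chaining from the given facts derives: requires review, has attribute C, is tagged G, is elevated, has attribute U, is in category M, is in category H, is from a trusted device, is from an internal IP, is in category K, is in category T, has an expired credential.
The only rule concluding "it satisfies condition D" is R3, which needs "it is denied"; that is never established.

No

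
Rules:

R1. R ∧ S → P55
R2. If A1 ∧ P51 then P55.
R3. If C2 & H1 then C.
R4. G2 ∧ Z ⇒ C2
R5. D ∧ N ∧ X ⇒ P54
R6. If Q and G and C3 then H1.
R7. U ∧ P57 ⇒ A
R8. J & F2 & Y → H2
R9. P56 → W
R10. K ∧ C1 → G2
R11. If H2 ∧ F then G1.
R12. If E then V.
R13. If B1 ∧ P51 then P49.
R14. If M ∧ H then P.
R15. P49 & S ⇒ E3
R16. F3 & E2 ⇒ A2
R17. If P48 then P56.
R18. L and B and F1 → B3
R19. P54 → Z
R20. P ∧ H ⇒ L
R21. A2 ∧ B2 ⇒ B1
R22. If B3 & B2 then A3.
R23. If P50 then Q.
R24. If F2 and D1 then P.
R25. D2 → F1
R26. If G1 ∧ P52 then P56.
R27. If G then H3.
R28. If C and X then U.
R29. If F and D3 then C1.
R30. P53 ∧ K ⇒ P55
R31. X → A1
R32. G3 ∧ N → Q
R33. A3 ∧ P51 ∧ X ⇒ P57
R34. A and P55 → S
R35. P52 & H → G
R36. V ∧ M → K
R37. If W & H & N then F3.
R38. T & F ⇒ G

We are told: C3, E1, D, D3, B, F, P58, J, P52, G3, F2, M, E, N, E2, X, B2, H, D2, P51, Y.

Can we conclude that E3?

P54  (by R5: D, N, X)
H2  (by R8: J, F2, Y)
G1  (by R11: H2, F)
V  (by R12: E)
P  (by R14: M, H)
Z  (by R19: P54)
L  (by R20: P, H)
F1  (by R25: D2)
P56  (by R26: G1, P52)
C1  (by R29: F, D3)
A1  (by R31: X)
Q  (by R32: G3, N)
G  (by R35: P52, H)
K  (by R36: V, M)
P55  (by R2: A1, P51)
H1  (by R6: Q, G, C3)
W  (by R9: P56)
G2  (by R10: K, C1)
B3  (by R18: L, B, F1)
A3  (by R22: B3, B2)
P57  (by R33: A3, P51, X)
F3  (by R37: W, H, N)
C2  (by R4: G2, Z)
A2  (by R16: F3, E2)
B1  (by R21: A2, B2)
C  (by R3: C2, H1)
P49  (by R13: B1, P51)
U  (by R28: C, X)
A  (by R7: U, P57)
S  (by R34: A, P55)
E3  (by R15: P49, S)

Yes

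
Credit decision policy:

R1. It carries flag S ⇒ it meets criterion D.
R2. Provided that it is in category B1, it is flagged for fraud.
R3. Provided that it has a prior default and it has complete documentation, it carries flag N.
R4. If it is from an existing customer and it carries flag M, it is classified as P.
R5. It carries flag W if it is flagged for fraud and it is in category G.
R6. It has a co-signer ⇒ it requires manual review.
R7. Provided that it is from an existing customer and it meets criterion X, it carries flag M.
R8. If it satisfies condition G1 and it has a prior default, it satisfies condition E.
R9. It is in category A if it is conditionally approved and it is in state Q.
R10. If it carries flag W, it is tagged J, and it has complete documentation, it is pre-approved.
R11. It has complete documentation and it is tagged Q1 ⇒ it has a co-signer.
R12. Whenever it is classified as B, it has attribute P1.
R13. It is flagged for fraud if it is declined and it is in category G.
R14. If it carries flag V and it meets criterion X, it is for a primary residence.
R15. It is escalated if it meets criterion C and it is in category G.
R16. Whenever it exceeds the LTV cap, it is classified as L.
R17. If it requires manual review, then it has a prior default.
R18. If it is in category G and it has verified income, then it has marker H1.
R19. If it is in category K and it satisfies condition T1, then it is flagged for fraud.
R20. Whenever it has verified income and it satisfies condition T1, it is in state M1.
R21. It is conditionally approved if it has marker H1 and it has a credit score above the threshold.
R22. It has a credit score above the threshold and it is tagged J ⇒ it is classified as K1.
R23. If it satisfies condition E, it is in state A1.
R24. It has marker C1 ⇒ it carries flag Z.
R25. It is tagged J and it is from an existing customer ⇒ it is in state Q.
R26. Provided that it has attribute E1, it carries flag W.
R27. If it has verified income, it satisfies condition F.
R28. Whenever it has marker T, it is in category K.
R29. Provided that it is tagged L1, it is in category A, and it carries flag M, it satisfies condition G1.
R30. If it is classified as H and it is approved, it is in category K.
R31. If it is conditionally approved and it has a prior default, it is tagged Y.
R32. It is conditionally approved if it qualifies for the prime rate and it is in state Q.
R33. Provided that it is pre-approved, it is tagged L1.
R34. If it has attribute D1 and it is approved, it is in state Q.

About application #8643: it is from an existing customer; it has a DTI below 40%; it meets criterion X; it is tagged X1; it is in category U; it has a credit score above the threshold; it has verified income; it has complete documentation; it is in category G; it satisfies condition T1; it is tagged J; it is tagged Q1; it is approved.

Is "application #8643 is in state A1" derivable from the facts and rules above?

No

Forward chaining from the given facts derives: carries flag M, has a co-signer, has marker H1, is in state M1, is conditionally approved, is classified as K1, is in state Q, satisfies condition F, is classified as P, requires manual review, is in category A, has a prior default, is tagged Y, carries flag N.
The only rule concluding "it is in state A1" is R23, which needs "it satisfies condition E"; that is never established.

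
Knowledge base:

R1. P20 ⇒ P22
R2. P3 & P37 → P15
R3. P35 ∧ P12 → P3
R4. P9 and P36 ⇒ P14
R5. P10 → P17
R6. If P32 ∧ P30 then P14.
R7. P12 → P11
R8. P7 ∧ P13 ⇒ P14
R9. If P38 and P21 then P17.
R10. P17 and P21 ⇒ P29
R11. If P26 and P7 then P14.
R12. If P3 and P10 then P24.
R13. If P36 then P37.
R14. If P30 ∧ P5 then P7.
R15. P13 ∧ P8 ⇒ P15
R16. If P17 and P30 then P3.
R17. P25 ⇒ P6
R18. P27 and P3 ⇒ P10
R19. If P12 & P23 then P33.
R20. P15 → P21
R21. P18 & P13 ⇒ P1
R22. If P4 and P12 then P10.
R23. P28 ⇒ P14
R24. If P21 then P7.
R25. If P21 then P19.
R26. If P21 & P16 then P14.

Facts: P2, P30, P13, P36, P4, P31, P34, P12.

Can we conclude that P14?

P37  (by R13: P36)
P10  (by R22: P4, P12)
P17  (by R5: P10)
P3  (by R16: P17, P30)
P15  (by R2: P3, P37)
P21  (by R20: P15)
P7  (by R24: P21)
P14  (by R8: P7, P13)

Yes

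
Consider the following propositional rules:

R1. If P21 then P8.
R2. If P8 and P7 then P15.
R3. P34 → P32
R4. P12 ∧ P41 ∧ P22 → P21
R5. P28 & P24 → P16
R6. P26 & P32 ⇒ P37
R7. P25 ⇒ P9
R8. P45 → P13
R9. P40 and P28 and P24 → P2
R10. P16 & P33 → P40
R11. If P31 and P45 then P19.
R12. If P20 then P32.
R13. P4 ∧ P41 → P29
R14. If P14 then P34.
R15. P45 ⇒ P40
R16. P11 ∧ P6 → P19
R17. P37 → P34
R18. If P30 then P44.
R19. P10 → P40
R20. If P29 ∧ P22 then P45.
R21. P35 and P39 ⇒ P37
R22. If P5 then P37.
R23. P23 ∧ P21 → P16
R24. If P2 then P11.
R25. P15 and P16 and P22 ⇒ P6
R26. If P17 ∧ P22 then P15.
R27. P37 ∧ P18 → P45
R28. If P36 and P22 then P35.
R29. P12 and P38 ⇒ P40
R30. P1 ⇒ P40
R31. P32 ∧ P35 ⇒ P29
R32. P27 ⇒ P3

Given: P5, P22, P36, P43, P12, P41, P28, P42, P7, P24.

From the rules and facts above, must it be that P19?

P21  (by R4: P12, P41, P22)
P16  (by R5: P28, P24)
P37  (by R22: P5)
P35  (by R28: P36, P22)
P8  (by R1: P21)
P15  (by R2: P8, P7)
P34  (by R17: P37)
P6  (by R25: P15, P16, P22)
P32  (by R3: P34)
P29  (by R31: P32, P35)
P45  (by R20: P29, P22)
P40  (by R15: P45)
P2  (by R9: P40, P28, P24)
P11  (by R24: P2)
P19  (by R16: P11, P6)

Yes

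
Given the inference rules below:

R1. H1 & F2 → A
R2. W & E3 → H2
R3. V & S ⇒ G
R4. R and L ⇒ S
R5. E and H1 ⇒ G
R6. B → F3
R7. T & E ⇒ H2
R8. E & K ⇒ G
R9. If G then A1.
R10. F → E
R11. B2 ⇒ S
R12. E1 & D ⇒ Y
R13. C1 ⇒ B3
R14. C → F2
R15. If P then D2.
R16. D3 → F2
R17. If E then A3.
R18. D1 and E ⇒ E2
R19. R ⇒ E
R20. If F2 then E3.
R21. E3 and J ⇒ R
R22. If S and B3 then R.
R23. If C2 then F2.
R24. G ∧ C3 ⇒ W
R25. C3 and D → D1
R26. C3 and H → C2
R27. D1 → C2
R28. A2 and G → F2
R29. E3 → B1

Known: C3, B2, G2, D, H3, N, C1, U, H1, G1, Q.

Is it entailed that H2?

S  (by R11: B2)
B3  (by R13: C1)
R  (by R22: S, B3)
D1  (by R25: C3, D)
C2  (by R27: D1)
E  (by R19: R)
F2  (by R23: C2)
G  (by R5: E, H1)
E3  (by R20: F2)
W  (by R24: G, C3)
H2  (by R2: W, E3)

Yes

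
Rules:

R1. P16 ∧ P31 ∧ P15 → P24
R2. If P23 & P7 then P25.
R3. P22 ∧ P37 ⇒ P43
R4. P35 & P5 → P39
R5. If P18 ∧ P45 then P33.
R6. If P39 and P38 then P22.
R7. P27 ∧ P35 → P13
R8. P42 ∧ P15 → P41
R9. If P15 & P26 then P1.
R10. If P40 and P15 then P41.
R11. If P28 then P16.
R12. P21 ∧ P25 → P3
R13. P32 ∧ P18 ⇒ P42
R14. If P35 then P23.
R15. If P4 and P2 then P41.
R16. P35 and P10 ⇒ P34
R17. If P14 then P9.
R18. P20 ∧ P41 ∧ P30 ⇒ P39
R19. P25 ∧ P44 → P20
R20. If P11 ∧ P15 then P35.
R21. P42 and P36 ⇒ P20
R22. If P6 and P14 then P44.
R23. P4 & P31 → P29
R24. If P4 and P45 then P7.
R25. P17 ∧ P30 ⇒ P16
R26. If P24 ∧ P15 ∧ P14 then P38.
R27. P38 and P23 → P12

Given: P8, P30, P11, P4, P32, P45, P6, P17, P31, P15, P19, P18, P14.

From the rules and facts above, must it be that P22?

P42  (by R13: P32, P18)
P35  (by R20: P11, P15)
P44  (by R22: P6, P14)
P7  (by R24: P4, P45)
P16  (by R25: P17, P30)
P24  (by R1: P16, P31, P15)
P41  (by R8: P42, P15)
P23  (by R14: P35)
P38  (by R26: P24, P15, P14)
P25  (by R2: P23, P7)
P20  (by R19: P25, P44)
P39  (by R18: P20, P41, P30)
P22  (by R6: P39, P38)

Yes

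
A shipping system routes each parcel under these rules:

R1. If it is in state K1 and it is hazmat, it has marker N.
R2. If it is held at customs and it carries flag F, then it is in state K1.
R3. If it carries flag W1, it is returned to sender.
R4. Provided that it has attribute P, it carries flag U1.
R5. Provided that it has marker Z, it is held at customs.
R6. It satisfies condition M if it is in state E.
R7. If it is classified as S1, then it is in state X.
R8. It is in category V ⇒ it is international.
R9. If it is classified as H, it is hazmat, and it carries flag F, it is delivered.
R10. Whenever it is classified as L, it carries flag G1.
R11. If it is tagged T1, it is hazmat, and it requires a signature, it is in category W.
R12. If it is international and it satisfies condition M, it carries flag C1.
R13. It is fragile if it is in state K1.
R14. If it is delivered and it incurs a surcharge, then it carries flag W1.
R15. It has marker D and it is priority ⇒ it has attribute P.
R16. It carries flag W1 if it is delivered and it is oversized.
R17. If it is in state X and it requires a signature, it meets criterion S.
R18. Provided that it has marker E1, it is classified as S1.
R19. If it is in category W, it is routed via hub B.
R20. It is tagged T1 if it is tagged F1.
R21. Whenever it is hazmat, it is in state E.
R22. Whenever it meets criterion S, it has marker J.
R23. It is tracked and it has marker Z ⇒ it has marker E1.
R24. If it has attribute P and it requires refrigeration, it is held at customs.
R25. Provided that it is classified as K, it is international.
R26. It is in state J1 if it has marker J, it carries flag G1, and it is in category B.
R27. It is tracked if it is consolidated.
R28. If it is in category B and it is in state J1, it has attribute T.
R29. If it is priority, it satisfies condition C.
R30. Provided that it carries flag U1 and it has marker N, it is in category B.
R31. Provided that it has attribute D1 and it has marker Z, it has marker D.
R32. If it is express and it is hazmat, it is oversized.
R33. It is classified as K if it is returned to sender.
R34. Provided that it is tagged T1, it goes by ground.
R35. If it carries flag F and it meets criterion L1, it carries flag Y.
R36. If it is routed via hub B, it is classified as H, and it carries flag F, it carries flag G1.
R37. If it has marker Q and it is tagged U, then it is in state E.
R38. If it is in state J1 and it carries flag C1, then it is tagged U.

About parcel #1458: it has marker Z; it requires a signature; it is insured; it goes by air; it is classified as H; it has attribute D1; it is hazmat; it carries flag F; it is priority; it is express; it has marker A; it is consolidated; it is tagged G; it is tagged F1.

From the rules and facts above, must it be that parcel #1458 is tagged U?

By R5 (it has marker Z): it is held at customs.
By R9 (it is classified as H, it is hazmat, it carries flag F): it is delivered.
By R20 (it is tagged F1): it is tagged T1.
By R21 (it is hazmat): it is in state E.
By R27 (it is consolidated): it is tracked.
By R31 (it has attribute D1, it has marker Z): it has marker D.
By R32 (it is express, it is hazmat): it is oversized.
By R2 (it is held at customs, it carries flag F): it is in state K1.
By R6 (it is in state E): it satisfies condition M.
By R11 (it is tagged T1, it is hazmat, it requires a signature): it is in category W.
By R15 (it has marker D, it is priority): it has attribute P.
By R16 (it is delivered, it is oversized): it carries flag W1.
By R19 (it is in category W): it is routed via hub B.
By R23 (it is tracked, it has marker Z): it has marker E1.
By R36 (it is routed via hub B, it is classified as H, it carries flag F): it carries flag G1.
By R1 (it is in state K1, it is hazmat): it has marker N.
By R3 (it carries flag W1): it is returned to sender.
By R4 (it has attribute P): it carries flag U1.
By R18 (it has marker E1): it is classified as S1.
By R30 (it carries flag U1, it has marker N): it is in category B.
By R33 (it is returned to sender): it is classified as K.
By R7 (it is classified as S1): it is in state X.
By R17 (it is in state X, it requires a signature): it meets criterion S.
By R22 (it meets criterion S): it has marker J.
By R25 (it is classified as K): it is international.
By R26 (it has marker J, it carries flag G1, it is in category B): it is in state J1.
By R12 (it is international, it satisfies condition M): it carries flag C1.
By R38 (it is in state J1, it carries flag C1): it is tagged U.

Yes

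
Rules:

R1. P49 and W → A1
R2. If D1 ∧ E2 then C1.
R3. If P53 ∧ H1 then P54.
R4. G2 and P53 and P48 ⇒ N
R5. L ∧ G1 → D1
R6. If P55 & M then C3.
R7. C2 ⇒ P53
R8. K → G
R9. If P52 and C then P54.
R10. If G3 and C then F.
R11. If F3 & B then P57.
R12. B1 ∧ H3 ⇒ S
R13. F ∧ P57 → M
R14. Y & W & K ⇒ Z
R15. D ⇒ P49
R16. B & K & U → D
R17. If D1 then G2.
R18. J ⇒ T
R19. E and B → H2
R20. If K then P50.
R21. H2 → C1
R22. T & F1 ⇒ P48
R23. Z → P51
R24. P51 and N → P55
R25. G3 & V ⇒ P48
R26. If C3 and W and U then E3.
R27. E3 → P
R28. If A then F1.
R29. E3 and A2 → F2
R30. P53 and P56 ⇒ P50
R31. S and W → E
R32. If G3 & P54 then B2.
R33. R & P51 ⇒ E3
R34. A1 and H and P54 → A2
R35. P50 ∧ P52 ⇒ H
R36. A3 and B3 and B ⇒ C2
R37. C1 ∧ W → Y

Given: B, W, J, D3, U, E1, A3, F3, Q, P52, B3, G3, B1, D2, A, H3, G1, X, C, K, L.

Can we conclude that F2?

Yes

D1  (by R5: L, G1)
P54  (by R9: P52, C)
F  (by R10: G3, C)
P57  (by R11: F3, B)
S  (by R12: B1, H3)
M  (by R13: F, P57)
D  (by R16: B, K, U)
G2  (by R17: D1)
T  (by R18: J)
P50  (by R20: K)
F1  (by R28: A)
E  (by R31: S, W)
H  (by R35: P50, P52)
C2  (by R36: A3, B3, B)
P53  (by R7: C2)
P49  (by R15: D)
H2  (by R19: E, B)
C1  (by R21: H2)
P48  (by R22: T, F1)
Y  (by R37: C1, W)
A1  (by R1: P49, W)
N  (by R4: G2, P53, P48)
Z  (by R14: Y, W, K)
P51  (by R23: Z)
P55  (by R24: P51, N)
A2  (by R34: A1, H, P54)
C3  (by R6: P55, M)
E3  (by R26: C3, W, U)
F2  (by R29: E3, A2)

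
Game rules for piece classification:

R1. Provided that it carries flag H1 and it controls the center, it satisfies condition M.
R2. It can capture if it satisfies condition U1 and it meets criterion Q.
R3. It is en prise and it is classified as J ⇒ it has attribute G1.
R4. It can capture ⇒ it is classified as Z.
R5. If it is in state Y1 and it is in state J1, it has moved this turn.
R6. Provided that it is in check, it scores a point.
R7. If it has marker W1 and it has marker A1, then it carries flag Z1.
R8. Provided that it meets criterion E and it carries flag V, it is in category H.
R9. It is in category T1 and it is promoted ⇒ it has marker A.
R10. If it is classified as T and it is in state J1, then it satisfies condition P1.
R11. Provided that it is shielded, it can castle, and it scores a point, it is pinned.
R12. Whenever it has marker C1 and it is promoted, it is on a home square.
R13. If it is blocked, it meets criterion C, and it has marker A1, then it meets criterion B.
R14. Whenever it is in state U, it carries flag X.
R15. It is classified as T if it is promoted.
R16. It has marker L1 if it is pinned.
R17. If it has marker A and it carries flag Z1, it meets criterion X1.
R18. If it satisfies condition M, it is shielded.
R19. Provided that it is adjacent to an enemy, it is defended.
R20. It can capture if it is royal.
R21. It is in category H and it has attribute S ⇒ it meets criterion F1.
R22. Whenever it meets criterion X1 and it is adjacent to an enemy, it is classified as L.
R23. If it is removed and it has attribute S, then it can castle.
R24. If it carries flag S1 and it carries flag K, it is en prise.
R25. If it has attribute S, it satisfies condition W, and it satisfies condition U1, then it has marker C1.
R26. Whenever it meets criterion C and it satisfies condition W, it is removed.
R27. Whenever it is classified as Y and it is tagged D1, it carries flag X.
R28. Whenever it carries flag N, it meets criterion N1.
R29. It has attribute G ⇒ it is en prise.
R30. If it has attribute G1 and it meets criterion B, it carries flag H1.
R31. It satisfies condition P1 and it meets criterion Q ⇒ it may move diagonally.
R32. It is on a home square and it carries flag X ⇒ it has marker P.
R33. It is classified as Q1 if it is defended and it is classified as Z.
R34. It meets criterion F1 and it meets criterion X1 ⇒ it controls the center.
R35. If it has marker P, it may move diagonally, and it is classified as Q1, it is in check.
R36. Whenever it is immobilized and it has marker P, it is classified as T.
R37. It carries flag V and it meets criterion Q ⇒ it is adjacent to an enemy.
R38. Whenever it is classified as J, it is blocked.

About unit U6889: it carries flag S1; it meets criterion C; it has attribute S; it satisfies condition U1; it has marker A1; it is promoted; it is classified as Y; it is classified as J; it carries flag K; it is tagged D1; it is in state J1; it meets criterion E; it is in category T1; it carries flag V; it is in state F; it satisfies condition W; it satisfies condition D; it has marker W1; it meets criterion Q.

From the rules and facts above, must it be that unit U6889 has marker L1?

Yes

By R2 (it satisfies condition U1, it meets criterion Q): it can capture.
By R4 (it can capture): it is classified as Z.
By R7 (it has marker W1, it has marker A1): it carries flag Z1.
By R8 (it meets criterion E, it carries flag V): it is in category H.
By R9 (it is in category T1, it is promoted): it has marker A.
By R15 (it is promoted): it is classified as T.
By R17 (it has marker A, it carries flag Z1): it meets criterion X1.
By R21 (it is in category H, it has attribute S): it meets criterion F1.
By R24 (it carries flag S1, it carries flag K): it is en prise.
By R25 (it has attribute S, it satisfies condition W, it satisfies condition U1): it has marker C1.
By R26 (it meets criterion C, it satisfies condition W): it is removed.
By R27 (it is classified as Y, it is tagged D1): it carries flag X.
By R34 (it meets criterion F1, it meets criterion X1): it controls the center.
By R37 (it carries flag V, it meets criterion Q): it is adjacent to an enemy.
By R38 (it is classified as J): it is blocked.
By R3 (it is en prise, it is classified as J): it has attribute G1.
By R10 (it is classified as T, it is in state J1): it satisfies condition P1.
By R12 (it has marker C1, it is promoted): it is on a home square.
By R13 (it is blocked, it meets criterion C, it has marker A1): it meets criterion B.
By R19 (it is adjacent to an enemy): it is defended.
By R23 (it is removed, it has attribute S): it can castle.
By R30 (it has attribute G1, it meets criterion B): it carries flag H1.
By R31 (it satisfies condition P1, it meets criterion Q): it may move diagonally.
By R32 (it is on a home square, it carries flag X): it has marker P.
By R33 (it is defended, it is classified as Z): it is classified as Q1.
By R35 (it has marker P, it may move diagonally, it is classified as Q1): it is in check.
By R1 (it carries flag H1, it controls the center): it satisfies condition M.
By R6 (it is in check): it scores a point.
By R18 (it satisfies condition M): it is shielded.
By R11 (it is shielded, it can castle, it scores a point): it is pinned.
By R16 (it is pinned): it has marker L1.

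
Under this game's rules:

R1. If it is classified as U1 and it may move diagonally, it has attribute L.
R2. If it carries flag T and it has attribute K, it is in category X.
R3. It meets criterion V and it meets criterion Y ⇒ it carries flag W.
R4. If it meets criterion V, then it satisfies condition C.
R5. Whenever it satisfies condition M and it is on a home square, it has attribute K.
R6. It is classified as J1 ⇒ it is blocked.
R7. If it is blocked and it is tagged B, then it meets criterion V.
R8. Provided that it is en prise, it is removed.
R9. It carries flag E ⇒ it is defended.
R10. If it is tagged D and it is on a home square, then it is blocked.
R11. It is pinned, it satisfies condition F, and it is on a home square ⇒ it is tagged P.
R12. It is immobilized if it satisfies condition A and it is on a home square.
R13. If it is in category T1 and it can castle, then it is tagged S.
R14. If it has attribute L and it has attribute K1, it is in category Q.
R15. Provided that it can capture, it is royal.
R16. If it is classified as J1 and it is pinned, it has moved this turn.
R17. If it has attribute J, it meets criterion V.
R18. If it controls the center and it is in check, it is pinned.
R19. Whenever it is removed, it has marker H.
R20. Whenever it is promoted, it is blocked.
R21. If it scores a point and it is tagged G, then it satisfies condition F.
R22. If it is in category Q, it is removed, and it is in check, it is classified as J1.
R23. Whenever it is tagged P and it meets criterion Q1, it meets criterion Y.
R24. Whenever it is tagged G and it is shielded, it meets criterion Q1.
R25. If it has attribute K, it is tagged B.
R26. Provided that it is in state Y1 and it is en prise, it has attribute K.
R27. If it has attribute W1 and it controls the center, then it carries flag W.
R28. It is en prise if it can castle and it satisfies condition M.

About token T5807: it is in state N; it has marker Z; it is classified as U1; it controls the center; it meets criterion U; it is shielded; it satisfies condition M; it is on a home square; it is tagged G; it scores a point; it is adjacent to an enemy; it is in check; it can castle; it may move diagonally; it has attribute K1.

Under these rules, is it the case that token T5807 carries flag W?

By R1 (it is classified as U1, it may move diagonally): it has attribute L.
By R5 (it satisfies condition M, it is on a home square): it has attribute K.
By R14 (it has attribute L, it has attribute K1): it is in category Q.
By R18 (it controls the center, it is in check): it is pinned.
By R21 (it scores a point, it is tagged G): it satisfies condition F.
By R24 (it is tagged G, it is shielded): it meets criterion Q1.
By R25 (it has attribute K): it is tagged B.
By R28 (it can castle, it satisfies condition M): it is en prise.
By R8 (it is en prise): it is removed.
By R11 (it is pinned, it satisfies condition F, it is on a home square): it is tagged P.
By R22 (it is in category Q, it is removed, it is in check): it is classified as J1.
By R23 (it is tagged P, it meets criterion Q1): it meets criterion Y.
By R6 (it is classified as J1): it is blocked.
By R7 (it is blocked, it is tagged B): it meets criterion V.
By R3 (it meets criterion V, it meets criterion Y): it carries flag W.

Yes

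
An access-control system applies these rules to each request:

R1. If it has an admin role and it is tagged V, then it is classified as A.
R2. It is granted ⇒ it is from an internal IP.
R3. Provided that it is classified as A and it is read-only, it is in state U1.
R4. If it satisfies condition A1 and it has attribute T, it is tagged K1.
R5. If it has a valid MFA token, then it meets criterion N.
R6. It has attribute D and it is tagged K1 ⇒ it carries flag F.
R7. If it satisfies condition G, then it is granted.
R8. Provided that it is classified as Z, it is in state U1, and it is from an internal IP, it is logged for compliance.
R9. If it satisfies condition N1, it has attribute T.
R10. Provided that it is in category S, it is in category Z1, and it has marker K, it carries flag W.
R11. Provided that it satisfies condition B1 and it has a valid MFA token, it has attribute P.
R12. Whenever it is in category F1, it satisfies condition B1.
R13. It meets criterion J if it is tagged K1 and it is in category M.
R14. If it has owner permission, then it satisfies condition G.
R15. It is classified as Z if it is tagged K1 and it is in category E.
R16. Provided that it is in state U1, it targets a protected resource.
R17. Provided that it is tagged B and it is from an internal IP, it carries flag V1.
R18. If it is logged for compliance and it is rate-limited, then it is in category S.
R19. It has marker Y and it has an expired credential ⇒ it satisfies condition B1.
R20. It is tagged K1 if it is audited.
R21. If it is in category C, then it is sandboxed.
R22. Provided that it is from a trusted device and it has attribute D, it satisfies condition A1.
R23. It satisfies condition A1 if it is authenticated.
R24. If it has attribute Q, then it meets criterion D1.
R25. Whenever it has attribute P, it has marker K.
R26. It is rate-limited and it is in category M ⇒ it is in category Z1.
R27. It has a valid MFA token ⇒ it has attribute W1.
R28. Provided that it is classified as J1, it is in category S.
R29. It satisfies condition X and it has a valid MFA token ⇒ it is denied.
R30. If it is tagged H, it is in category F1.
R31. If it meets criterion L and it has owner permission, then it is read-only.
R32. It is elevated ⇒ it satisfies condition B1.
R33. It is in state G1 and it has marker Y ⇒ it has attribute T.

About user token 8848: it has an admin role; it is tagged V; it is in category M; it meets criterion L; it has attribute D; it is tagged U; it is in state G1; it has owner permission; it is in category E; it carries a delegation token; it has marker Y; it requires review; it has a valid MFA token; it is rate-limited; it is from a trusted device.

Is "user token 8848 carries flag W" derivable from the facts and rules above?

No

Forward chaining from the given facts derives: is classified as A, meets criterion N, satisfies condition G, satisfies condition A1, is in category Z1, has attribute W1, is read-only, has attribute T, is in state U1, is tagged K1, carries flag F, is granted, meets criterion J, is classified as Z, targets a protected resource, is from an internal IP, is logged for compliance, is in category S.
The only rule concluding "it carries flag W" is R10, which needs "it has marker K"; that is never established.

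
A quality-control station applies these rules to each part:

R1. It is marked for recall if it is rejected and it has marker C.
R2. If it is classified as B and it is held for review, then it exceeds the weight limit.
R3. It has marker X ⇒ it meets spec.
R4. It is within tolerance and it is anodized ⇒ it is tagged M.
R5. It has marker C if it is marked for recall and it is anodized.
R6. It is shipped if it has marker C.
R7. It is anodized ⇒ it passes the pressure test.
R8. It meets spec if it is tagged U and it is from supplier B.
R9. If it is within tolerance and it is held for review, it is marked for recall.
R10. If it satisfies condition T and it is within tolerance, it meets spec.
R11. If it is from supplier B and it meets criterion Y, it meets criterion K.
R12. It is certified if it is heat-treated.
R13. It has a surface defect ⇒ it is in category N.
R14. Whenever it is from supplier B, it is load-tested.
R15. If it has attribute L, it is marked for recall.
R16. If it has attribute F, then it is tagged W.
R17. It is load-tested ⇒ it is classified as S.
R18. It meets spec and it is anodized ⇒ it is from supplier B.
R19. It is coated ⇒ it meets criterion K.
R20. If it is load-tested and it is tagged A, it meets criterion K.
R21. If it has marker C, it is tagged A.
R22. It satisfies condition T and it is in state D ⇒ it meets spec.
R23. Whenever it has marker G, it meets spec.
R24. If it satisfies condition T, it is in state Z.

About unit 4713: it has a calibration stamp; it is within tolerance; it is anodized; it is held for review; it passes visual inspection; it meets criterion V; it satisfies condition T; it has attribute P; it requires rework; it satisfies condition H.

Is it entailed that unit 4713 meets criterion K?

Yes

By R9 (it is within tolerance, it is held for review): it is marked for recall.
By R10 (it satisfies condition T, it is within tolerance): it meets spec.
By R18 (it meets spec, it is anodized): it is from supplier B.
By R5 (it is marked for recall, it is anodized): it has marker C.
By R14 (it is from supplier B): it is load-tested.
By R21 (it has marker C): it is tagged A.
By R20 (it is load-tested, it is tagged A): it meets criterion K.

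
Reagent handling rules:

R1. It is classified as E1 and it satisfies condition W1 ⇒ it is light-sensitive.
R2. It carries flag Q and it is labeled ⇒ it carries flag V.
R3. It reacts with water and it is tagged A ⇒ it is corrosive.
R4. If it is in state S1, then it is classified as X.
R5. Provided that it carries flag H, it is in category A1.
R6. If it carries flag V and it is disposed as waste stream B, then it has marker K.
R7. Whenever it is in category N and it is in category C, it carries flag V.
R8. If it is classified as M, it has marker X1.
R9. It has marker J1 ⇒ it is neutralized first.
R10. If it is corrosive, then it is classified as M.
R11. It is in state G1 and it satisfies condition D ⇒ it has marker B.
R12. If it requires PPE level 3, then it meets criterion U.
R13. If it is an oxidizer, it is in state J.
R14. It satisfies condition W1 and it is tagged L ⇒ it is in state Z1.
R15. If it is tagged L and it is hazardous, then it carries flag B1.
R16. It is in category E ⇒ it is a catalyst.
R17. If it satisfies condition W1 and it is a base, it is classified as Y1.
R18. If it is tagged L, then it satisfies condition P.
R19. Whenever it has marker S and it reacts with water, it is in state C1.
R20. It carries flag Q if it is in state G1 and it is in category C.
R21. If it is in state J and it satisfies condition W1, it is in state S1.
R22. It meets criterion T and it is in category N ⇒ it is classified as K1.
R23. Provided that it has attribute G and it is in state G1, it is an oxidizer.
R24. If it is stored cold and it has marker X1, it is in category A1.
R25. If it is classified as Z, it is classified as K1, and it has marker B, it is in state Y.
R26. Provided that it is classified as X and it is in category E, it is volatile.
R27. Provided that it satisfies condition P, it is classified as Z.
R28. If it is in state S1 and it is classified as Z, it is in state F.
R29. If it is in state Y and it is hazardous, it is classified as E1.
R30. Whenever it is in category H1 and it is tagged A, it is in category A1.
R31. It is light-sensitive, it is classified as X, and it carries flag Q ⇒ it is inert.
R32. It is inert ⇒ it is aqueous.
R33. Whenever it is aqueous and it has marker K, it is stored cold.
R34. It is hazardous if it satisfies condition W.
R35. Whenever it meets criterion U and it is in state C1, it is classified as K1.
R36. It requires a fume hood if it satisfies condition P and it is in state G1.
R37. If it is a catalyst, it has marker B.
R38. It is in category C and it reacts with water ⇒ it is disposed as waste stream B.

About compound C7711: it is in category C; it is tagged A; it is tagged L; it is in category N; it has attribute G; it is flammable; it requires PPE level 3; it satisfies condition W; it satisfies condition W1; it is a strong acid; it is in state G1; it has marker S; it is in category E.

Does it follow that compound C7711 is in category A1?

Forward chaining from the given facts derives: carries flag V, meets criterion U, is in state Z1, is a catalyst, satisfies condition P, carries flag Q, is an oxidizer, is classified as Z, is hazardous, requires a fume hood, has marker B, is in state J, carries flag B1, is in state S1, is in state F, is classified as X, is volatile.
Rules concluding "it is in category A1": R5 needs "it carries flag H"; R24 needs "it is stored cold"; R30 needs "it is in category H1" — none of these are established.

No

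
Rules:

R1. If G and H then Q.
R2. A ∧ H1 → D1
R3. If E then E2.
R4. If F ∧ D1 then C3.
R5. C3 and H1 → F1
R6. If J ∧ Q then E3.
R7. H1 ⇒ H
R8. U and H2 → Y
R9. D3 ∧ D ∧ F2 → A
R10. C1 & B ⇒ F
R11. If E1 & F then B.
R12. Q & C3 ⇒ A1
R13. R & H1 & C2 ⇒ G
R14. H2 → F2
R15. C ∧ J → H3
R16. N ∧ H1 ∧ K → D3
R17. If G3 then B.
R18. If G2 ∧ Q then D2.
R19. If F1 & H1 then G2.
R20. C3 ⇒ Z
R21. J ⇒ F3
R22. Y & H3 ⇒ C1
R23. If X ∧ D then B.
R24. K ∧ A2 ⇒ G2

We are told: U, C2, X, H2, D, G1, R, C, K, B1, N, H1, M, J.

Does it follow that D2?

H  (by R7: H1)
Y  (by R8: U, H2)
G  (by R13: R, H1, C2)
F2  (by R14: H2)
H3  (by R15: C, J)
D3  (by R16: N, H1, K)
C1  (by R22: Y, H3)
B  (by R23: X, D)
Q  (by R1: G, H)
A  (by R9: D3, D, F2)
F  (by R10: C1, B)
D1  (by R2: A, H1)
C3  (by R4: F, D1)
F1  (by R5: C3, H1)
G2  (by R19: F1, H1)
D2  (by R18: G2, Q)

Yes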